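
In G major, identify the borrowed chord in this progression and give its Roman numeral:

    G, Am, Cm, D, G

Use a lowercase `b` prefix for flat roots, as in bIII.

In G major the diatonic chords are G, Am, Bm, C, D, Em, F#dim. Of the given chords, G, Am and D are diatonic. But Cm (C–Eb–G) is foreign: the diatonic IV on degree 4 is C, whereas Cm comes from G minor. It is labeled iv.

iv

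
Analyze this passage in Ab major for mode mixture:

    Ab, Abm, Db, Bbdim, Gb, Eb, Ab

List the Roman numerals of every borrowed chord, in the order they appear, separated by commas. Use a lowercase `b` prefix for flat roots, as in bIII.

i, ii°, bVII

In Ab major the diatonic chords are Ab, Bbm, Cm, Db, Eb, Fm, Gdim. Ab, Db and Eb are all diatonic. Abm (Ab–Cb–Eb) is not: scale degree 1 in Ab major carries Ab (I). In Ab minor the chord on that degree is Abm, so here it functions as i, borrowed from the parallel minor. But Bbdim (Bb–Db–Fb) is foreign: the diatonic ii on degree 2 is Bbm, whereas Bbdim comes from Ab minor. It is labeled ii°. Gb (Gb–Bb–Db) is not: scale degree 7 in Ab major carries Gdim (vii°). In Ab minor the chord on that degree is Gb, so here it functions as bVII, borrowed from the parallel minor.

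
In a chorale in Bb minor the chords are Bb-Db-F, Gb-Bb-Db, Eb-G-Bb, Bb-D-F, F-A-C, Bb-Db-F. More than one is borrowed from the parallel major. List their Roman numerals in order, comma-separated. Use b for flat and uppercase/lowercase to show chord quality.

In Bb minor (with V from harmonic minor) the diatonic chords are Bbm, Cdim, Db, Ebm, F, Gb, Ab. Bb–Db–F = Bbm, Gb–Bb–Db = Gb and F–A–C = F are all diatonic. Eb–G–Bb is not: scale degree 4 in Bb minor carries Ebm (iv). In Bb major the chord on that degree is Eb, so here it functions as IV, borrowed from the parallel major. But Bb–D–F is foreign: the diatonic i on degree 1 is Bbm, whereas Bb comes from Bb major. It is labeled I.

IV, I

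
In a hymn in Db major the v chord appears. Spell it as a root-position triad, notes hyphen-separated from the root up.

Ab-Cb-Eb

The root, Ab, is scale degree 5 — the same note in Db major and Db minor; only the chord quality changes. Building the minor chord from the parallel minor on Ab: Ab–Cb–Eb.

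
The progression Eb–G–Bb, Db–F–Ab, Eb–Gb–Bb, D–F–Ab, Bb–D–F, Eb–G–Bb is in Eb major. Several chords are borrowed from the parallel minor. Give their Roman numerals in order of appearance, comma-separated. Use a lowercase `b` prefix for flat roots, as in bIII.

bVII, i

Eb major has the diatonic set Eb, Fm, Gm, Ab, Bb, Cm, Ddim. Eb–G–Bb = Eb, D–F–Ab = Ddim and Bb–D–F = Bb all belong to that set. Db–F–Ab doesn't fit — on degree 7 Eb major would have Ddim (vii°). Db is the degree-7 chord of Eb minor, so it is the borrowed bVII. Eb–Gb–Bb doesn't fit — on degree 1 Eb major would have Eb (I). Ebm is the degree-1 chord of Eb minor, so it is the borrowed i.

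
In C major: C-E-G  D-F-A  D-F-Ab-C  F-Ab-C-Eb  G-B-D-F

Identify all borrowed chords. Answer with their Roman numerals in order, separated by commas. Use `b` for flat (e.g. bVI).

C major has the diatonic set C, Dm, Em, F, G, Am, Bdim. C–E–G = C, D–F–A = Dm and G–B–D–F = G7 all belong to that set. D–F–Ab–C doesn't fit — on degree 2 C major would have Dm (ii). Dm7b5 is the degree-2 chord of C minor, so it is the borrowed iiø7. F–Ab–C–Eb is not: scale degree 4 in C major carries F (IV). In C minor the chord on that degree is Fm7, so here it functions as iv7, borrowed from the parallel minor.

iiø7, iv7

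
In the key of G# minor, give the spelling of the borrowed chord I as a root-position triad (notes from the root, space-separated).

I is built on scale degree 1, which is G# in both G# minor and its parallel. Stacking thirds in G# major on G# gives G#–B#–D#.

G# B# D#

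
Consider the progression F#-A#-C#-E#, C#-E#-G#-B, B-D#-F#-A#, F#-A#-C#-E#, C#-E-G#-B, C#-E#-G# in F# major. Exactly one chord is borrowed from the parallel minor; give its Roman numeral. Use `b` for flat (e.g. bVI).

The diatonic triads in F# major are F#, G#m, A#m, B, C#, D#m, E#dim. Of the given chords, F#–A#–C#–E# = F#maj7, C#–E#–G#–B = C#7, B–D#–F#–A# = Bmaj7 and C#–E#–G# = C# are diatonic. C#–E–G#–B is not: scale degree 5 in F# major carries C# (V). In F# minor the chord on that degree is C#m7, so here it functions as v7, borrowed from the parallel minor.

v7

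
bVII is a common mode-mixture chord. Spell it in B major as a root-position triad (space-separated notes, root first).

A C# E

Scale degree 7 in B major is A#. bVII uses the lowered form, A, taken from B minor. Building the major chord from the parallel minor on A: A–C#–E.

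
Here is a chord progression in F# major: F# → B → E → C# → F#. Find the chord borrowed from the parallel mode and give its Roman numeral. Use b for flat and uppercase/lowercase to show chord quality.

bVII

F# major has the diatonic set F#, G#m, A#m, B, C#, D#m, E#dim. Of the given chords, F#, B and C# are diatonic. E (E–G#–B) is not: scale degree 7 in F# major carries E#dim (vii°). In F# minor the chord on that degree is E, so here it functions as bVII, borrowed from the parallel minor.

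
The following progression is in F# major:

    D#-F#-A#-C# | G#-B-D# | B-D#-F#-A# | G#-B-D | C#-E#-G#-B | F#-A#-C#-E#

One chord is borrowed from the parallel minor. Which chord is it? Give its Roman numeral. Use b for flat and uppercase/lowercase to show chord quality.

The diatonic triads in F# major are F#, G#m, A#m, B, C#, D#m, E#dim. D#–F#–A#–C# = D#m7, G#–B–D# = G#m, B–D#–F#–A# = Bmaj7, C#–E#–G#–B = C#7 and F#–A#–C#–E# = F#maj7 all belong to that set. G#–B–D is not: scale degree 2 in F# major carries G#m (ii). In F# minor the chord on that degree is G#dim, so here it functions as ii°, borrowed from the parallel minor.

ii°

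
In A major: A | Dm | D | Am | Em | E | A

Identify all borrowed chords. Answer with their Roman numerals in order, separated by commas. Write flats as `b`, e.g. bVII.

iv, i, v

A major has the diatonic set A, Bm, C#m, D, E, F#m, G#dim. A, D and E are all diatonic. But Dm (D–F–A) is foreign: the diatonic IV on degree 4 is D, whereas Dm comes from A minor. It is labeled iv. But Am (A–C–E) is foreign: the diatonic I on degree 1 is A, whereas Am comes from A minor. It is labeled i. Em (E–G–B) doesn't fit — on degree 5 A major would have E (V). Em is the degree-5 chord of A minor, so it is the borrowed v.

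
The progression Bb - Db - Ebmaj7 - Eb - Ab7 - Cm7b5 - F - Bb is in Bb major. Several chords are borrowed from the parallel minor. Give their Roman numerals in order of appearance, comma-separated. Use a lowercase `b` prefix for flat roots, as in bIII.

bIII, bVII7, iiø7

The diatonic triads in Bb major are Bb, Cm, Dm, Eb, F, Gm, Adim. Of the given chords, Bb, Ebmaj7, Eb and F are diatonic. But Db (Db–F–Ab) is foreign: the diatonic iii on degree 3 is Dm, whereas Db comes from Bb minor. It is labeled bIII. Ab7 (Ab–C–Eb–Gb) is not: scale degree 7 in Bb major carries Adim (vii°). In Bb minor the chord on that degree is Ab7, so here it functions as bVII7, borrowed from the parallel minor. But Cm7b5 (C–Eb–Gb–Bb) is foreign: the diatonic ii on degree 2 is Cm, whereas Cm7b5 comes from Bb minor. It is labeled iiø7.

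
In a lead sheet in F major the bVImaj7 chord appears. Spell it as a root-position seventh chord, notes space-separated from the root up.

bVImaj7 is built on the lowered scale degree 6. In F major degree 6 is D; lowered it becomes Db. Building the major-seventh chord from the parallel minor on Db: Db–F–Ab–C.

Db F Ab C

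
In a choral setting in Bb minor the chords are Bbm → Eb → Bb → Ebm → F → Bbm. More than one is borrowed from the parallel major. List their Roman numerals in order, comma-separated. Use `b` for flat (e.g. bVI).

In Bb minor (with V from harmonic minor) the diatonic chords are Bbm, Cdim, Db, Ebm, F, Gb, Ab. Of the given chords, Bbm, Ebm and F are diatonic. Eb (Eb–G–Bb) is not: scale degree 4 in Bb minor carries Ebm (iv). In Bb major the chord on that degree is Eb, so here it functions as IV, borrowed from the parallel major. But Bb (Bb–D–F) is foreign: the diatonic i on degree 1 is Bbm, whereas Bb comes from Bb major. It is labeled I.

IV, I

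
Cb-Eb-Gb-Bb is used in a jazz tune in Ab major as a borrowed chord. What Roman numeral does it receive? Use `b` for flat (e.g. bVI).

In Ab major scale degree 3 is C; Cb is its lowered form, from Ab minor. Cb–Eb–Gb–Bb is a major-seventh chord — the form found in Ab minor, not the diatonic iii (Cm). Borrowed into Ab major it is written bIIImaj7.

bIIImaj7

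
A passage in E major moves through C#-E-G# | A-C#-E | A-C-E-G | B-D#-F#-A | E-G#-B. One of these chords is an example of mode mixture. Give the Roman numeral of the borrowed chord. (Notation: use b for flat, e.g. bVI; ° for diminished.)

In E major the diatonic chords are E, F#m, G#m, A, B, C#m, D#dim. C#–E–G# = C#m, A–C#–E = A, B–D#–F#–A = B7 and E–G#–B = E all belong to that set. A–C–E–G is not: scale degree 4 in E major carries A (IV). In E minor the chord on that degree is Am7, so here it functions as iv7, borrowed from the parallel minor.

iv7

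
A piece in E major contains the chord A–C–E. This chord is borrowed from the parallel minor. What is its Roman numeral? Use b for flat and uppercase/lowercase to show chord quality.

A is scale degree 4 in E major. The diatonic chord on degree 4 would be A (IV), but A–C–E is the minor chord from E minor. As a borrowed chord it is labeled iv.

iv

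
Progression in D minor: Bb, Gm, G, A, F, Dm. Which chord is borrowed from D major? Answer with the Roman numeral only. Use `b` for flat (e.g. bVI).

D minor has the diatonic set Dm, Edim, F, Gm, A, Bb, C (with V from harmonic minor). Of the given chords, Bb, Gm, A, F and Dm are diatonic. But G (G–B–D) is foreign: the diatonic iv on degree 4 is Gm, whereas G comes from D major. It is labeled IV.

IV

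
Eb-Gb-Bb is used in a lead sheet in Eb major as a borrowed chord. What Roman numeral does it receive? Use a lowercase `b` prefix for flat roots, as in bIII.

Eb is scale degree 1 in Eb major. Diatonically Eb major has Eb (I) on that degree; Eb–Gb–Bb is instead the minor chord native to Eb minor, so it takes the label i.

i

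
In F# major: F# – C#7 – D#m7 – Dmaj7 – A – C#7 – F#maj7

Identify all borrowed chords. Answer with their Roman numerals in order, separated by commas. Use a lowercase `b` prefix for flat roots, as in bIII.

bVImaj7, bIII

F# major has the diatonic set F#, G#m, A#m, B, C#, D#m, E#dim. Of the given chords, F#, C#7, D#m7 and F#maj7 are diatonic. But Dmaj7 (D–F#–A–C#) is foreign: the diatonic vi on degree 6 is D#m, whereas Dmaj7 comes from F# minor. It is labeled bVImaj7. A (A–C#–E) is not: scale degree 3 in F# major carries A#m (iii). In F# minor the chord on that degree is A, so here it functions as bIII, borrowed from the parallel minor.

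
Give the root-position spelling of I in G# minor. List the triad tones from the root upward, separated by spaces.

I is built on scale degree 1, which is G# in both G# minor and its parallel. Building the major chord from the parallel major on G#: G#–B#–D#.

G# B# D#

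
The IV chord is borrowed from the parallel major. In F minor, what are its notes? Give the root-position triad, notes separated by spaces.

IV is built on scale degree 4, which is Bb in both F minor and its parallel. Stacking thirds in F major on Bb gives Bb–D–F.

Bb D F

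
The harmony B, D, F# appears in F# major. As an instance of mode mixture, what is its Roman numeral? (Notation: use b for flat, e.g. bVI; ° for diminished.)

B is scale degree 4 in F# major. B–D–F# is a minor chord — the form found in F# minor, not the diatonic IV (B). Borrowed into F# major it is written iv.

iv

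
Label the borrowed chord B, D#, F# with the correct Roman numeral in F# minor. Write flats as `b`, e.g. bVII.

IV

B is scale degree 4 in F# minor. Diatonically F# minor has Bm (iv) on that degree; B–D#–F# is instead the major chord native to F# major, so it takes the label IV.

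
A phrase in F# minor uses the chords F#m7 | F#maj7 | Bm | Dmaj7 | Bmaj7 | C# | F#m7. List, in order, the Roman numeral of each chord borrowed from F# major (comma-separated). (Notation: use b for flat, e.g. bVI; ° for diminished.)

The diatonic triads in F# minor (with V from harmonic minor) are F#m, G#dim, A, Bm, C#, D, E. F#m7, Bm, Dmaj7 and C# are all diatonic. F#maj7 (F#–A#–C#–E#) is not: scale degree 1 in F# minor carries F#m (i). In F# major the chord on that degree is F#maj7, so here it functions as Imaj7, borrowed from the parallel major. Bmaj7 (B–D#–F#–A#) is not: scale degree 4 in F# minor carries Bm (iv). In F# major the chord on that degree is Bmaj7, so here it functions as IVmaj7, borrowed from the parallel major.

Imaj7, IVmaj7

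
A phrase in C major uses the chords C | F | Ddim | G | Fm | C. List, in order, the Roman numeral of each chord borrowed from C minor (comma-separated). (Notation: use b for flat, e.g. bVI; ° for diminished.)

ii°, iv

In C major the diatonic chords are C, Dm, Em, F, G, Am, Bdim. C, F and G all belong to that set. But Ddim (D–F–Ab) is foreign: the diatonic ii on degree 2 is Dm, whereas Ddim comes from C minor. It is labeled ii°. But Fm (F–Ab–C) is foreign: the diatonic IV on degree 4 is F, whereas Fm comes from C minor. It is labeled iv.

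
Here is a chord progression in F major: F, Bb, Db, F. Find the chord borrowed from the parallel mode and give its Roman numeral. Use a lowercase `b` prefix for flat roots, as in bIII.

bVI

In F major the diatonic chords are F, Gm, Am, Bb, C, Dm, Edim. Of the given chords, F and Bb are diatonic. But Db (Db–F–Ab) is foreign: the diatonic vi on degree 6 is Dm, whereas Db comes from F minor. It is labeled bVI.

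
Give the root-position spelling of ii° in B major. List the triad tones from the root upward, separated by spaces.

C# E G

The root, C#, is scale degree 2 — the same note in B major and B minor; only the chord quality changes. Building the diminished chord from the parallel minor on C#: C#–E–G.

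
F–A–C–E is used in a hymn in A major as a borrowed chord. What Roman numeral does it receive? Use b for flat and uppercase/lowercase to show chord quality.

F is the lowered form of scale degree 6 in A major (the diatonic degree 6 is F#). The diatonic chord on degree 6 would be F#m (vi), but F–A–C–E is the major-seventh chord from A minor. As a borrowed chord it is labeled bVImaj7.

bVImaj7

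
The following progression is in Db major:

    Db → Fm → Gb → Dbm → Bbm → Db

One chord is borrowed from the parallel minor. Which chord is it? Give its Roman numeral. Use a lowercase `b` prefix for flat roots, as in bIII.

In Db major the diatonic chords are Db, Ebm, Fm, Gb, Ab, Bbm, Cdim. Db, Fm, Gb and Bbm are all diatonic. Dbm (Db–Fb–Ab) is not: scale degree 1 in Db major carries Db (I). In Db minor the chord on that degree is Dbm, so here it functions as i, borrowed from the parallel minor.

i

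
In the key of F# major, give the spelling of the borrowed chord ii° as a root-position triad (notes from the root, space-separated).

ii° is built on scale degree 2, which is G# in both F# major and its parallel. Building the diminished chord from the parallel minor on G#: G#–B–D.

G# B D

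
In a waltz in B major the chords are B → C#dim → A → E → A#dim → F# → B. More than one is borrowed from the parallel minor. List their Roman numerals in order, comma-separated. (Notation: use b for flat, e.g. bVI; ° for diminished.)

The diatonic triads in B major are B, C#m, D#m, E, F#, G#m, A#dim. Of the given chords, B, E, A#dim and F# are diatonic. C#dim (C#–E–G) is not: scale degree 2 in B major carries C#m (ii). In B minor the chord on that degree is C#dim, so here it functions as ii°, borrowed from the parallel minor. A (A–C#–E) doesn't fit — on degree 7 B major would have A#dim (vii°). A is the degree-7 chord of B minor, so it is the borrowed bVII.

ii°, bVII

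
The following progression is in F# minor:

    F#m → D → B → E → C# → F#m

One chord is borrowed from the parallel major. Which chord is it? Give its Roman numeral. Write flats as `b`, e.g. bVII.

F# minor has the diatonic set F#m, G#dim, A, Bm, C#, D, E (with V from harmonic minor). F#m, D, E and C# are all diatonic. But B (B–D#–F#) is foreign: the diatonic iv on degree 4 is Bm, whereas B comes from F# major. It is labeled IV.

IV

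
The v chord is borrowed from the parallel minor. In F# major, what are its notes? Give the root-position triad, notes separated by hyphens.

The root, C#, is scale degree 5 — the same note in F# major and F# minor; only the chord quality changes. Stacking thirds in F# minor on C# gives C#–E–G#.

C#-E-G#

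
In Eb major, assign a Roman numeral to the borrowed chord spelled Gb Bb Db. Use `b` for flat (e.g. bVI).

The root Gb is the lowered 3rd scale degree — diatonically Eb major has G there. The diatonic chord on degree 3 would be Gm (iii), but Gb–Bb–Db is the major chord from Eb minor. As a borrowed chord it is labeled bIII.

bIII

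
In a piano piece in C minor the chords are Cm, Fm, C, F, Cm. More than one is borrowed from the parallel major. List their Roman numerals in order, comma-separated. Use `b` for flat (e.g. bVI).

I, IV

In C minor (with V from harmonic minor) the diatonic chords are Cm, Ddim, Eb, Fm, G, Ab, Bb. Cm and Fm are both diatonic. C (C–E–G) is not: scale degree 1 in C minor carries Cm (i). In C major the chord on that degree is C, so here it functions as I, borrowed from the parallel major. F (F–A–C) doesn't fit — on degree 4 C minor would have Fm (iv). F is the degree-4 chord of C major, so it is the borrowed IV.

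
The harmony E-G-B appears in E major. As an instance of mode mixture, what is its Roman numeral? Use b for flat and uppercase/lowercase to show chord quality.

i

E is scale degree 1 in E major. E–G–B is a minor chord — the form found in E minor, not the diatonic I (E). Borrowed into E major it is written i.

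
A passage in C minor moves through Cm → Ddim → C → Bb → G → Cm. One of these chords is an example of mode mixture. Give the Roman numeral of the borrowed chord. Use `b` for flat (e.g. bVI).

The diatonic triads in C minor (with V from harmonic minor) are Cm, Ddim, Eb, Fm, G, Ab, Bb. Cm, Ddim, Bb and G are all diatonic. But C (C–E–G) is foreign: the diatonic i on degree 1 is Cm, whereas C comes from C major. It is labeled I.

I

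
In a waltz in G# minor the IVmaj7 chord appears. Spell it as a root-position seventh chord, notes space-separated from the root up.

IVmaj7 is built on scale degree 4, which is C# in both G# minor and its parallel. Building the major-seventh chord from the parallel major on C#: C#–E#–G#–B#.

C# E# G# B#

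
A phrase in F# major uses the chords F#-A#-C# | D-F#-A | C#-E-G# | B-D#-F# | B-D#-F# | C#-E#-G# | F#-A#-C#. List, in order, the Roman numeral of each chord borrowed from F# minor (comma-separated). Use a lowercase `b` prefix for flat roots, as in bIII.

bVI, v

The diatonic triads in F# major are F#, G#m, A#m, B, C#, D#m, E#dim. Of the given chords, F#–A#–C# = F#, B–D#–F# = B and C#–E#–G# = C# are diatonic. But D–F#–A is foreign: the diatonic vi on degree 6 is D#m, whereas D comes from F# minor. It is labeled bVI. But C#–E–G# is foreign: the diatonic V on degree 5 is C#, whereas C#m comes from F# minor. It is labeled v.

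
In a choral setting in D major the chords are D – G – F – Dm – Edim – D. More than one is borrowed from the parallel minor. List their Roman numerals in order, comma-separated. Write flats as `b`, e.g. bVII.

The diatonic triads in D major are D, Em, F#m, G, A, Bm, C#dim. D and G are both diatonic. F (F–A–C) is not: scale degree 3 in D major carries F#m (iii). In D minor the chord on that degree is F, so here it functions as bIII, borrowed from the parallel minor. Dm (D–F–A) doesn't fit — on degree 1 D major would have D (I). Dm is the degree-1 chord of D minor, so it is the borrowed i. But Edim (E–G–Bb) is foreign: the diatonic ii on degree 2 is Em, whereas Edim comes from D minor. It is labeled ii°.

bIII, i, ii°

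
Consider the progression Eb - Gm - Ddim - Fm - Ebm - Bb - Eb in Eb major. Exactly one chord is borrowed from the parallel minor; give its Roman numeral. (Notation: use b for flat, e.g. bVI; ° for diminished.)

i

The diatonic triads in Eb major are Eb, Fm, Gm, Ab, Bb, Cm, Ddim. Eb, Gm, Ddim, Fm and Bb all belong to that set. But Ebm (Eb–Gb–Bb) is foreign: the diatonic I on degree 1 is Eb, whereas Ebm comes from Eb minor. It is labeled i.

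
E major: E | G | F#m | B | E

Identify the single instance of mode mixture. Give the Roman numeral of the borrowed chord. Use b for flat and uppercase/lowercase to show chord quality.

bIII

E major has the diatonic set E, F#m, G#m, A, B, C#m, D#dim. E, F#m and B are all diatonic. G (G–B–D) doesn't fit — on degree 3 E major would have G#m (iii). G is the degree-3 chord of E minor, so it is the borrowed bIII.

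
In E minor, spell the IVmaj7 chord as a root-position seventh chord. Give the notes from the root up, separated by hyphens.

A-C#-E-G#

The root, A, is scale degree 4 — the same note in E minor and E major; only the chord quality changes. Stacking thirds in E major on A gives A–C#–E–G#.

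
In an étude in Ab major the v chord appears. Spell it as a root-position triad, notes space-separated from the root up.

v is built on scale degree 5, which is Eb in both Ab major and its parallel. Stacking thirds in Ab minor on Eb gives Eb–Gb–Bb.

Eb Gb Bb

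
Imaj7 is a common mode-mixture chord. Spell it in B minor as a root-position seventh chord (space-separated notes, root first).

B D# F# A#

The root, B, is scale degree 1 — the same note in B minor and B major; only the chord quality changes. Building the major-seventh chord from the parallel major on B: B–D#–F#–A#.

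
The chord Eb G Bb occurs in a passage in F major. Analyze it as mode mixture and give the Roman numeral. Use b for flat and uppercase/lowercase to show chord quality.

In F major scale degree 7 is E; Eb is its lowered form, from F minor. The diatonic chord on degree 7 would be Edim (vii°), but Eb–G–Bb is the major chord from F minor. As a borrowed chord it is labeled bVII.

bVII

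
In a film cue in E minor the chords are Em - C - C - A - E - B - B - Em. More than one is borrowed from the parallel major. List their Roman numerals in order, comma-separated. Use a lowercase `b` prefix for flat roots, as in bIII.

IV, I

The diatonic triads in E minor (with V from harmonic minor) are Em, F#dim, G, Am, B, C, D. Em, C and B all belong to that set. A (A–C#–E) doesn't fit — on degree 4 E minor would have Am (iv). A is the degree-4 chord of E major, so it is the borrowed IV. E (E–G#–B) is not: scale degree 1 in E minor carries Em (i). In E major the chord on that degree is E, so here it functions as I, borrowed from the parallel major.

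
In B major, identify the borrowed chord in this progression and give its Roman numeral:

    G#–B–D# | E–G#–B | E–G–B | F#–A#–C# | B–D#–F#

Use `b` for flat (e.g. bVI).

iv

B major has the diatonic set B, C#m, D#m, E, F#, G#m, A#dim. Of the given chords, G#–B–D# = G#m, E–G#–B = E, F#–A#–C# = F# and B–D#–F# = B are diatonic. E–G–B doesn't fit — on degree 4 B major would have E (IV). Em is the degree-4 chord of B minor, so it is the borrowed iv.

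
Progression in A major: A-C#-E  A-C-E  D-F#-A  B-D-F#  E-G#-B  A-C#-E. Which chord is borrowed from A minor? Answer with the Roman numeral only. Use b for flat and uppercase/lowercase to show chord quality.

A major has the diatonic set A, Bm, C#m, D, E, F#m, G#dim. A–C#–E = A, D–F#–A = D, B–D–F# = Bm and E–G#–B = E all belong to that set. But A–C–E is foreign: the diatonic I on degree 1 is A, whereas Am comes from A minor. It is labeled i.

i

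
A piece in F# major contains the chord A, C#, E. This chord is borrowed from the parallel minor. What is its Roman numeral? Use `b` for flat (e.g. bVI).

bIII

The root A is the lowered 3rd scale degree — diatonically F# major has A# there. Diatonically F# major has A#m (iii) on that degree; A–C#–E is instead the major chord native to F# minor, so it takes the label bIII.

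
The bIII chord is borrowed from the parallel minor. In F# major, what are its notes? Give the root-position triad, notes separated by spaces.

A C# E

bIII is built on the lowered scale degree 3. In F# major degree 3 is A#; lowered it becomes A. Stacking thirds in F# minor on A gives A–C#–E.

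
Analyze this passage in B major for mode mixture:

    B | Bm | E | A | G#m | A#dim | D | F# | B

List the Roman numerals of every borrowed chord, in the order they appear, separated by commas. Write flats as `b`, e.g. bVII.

The diatonic triads in B major are B, C#m, D#m, E, F#, G#m, A#dim. B, E, G#m, A#dim and F# are all diatonic. Bm (B–D–F#) is not: scale degree 1 in B major carries B (I). In B minor the chord on that degree is Bm, so here it functions as i, borrowed from the parallel minor. A (A–C#–E) is not: scale degree 7 in B major carries A#dim (vii°). In B minor the chord on that degree is A, so here it functions as bVII, borrowed from the parallel minor. D (D–F#–A) doesn't fit — on degree 3 B major would have D#m (iii). D is the degree-3 chord of B minor, so it is the borrowed bIII.

i, bVII, bIII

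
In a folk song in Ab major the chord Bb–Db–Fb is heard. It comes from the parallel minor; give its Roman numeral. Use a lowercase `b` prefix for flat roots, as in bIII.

Bb is scale degree 2 in Ab major. Diatonically Ab major has Bbm (ii) on that degree; Bb–Db–Fb is instead the diminished chord native to Ab minor, so it takes the label ii°.

ii°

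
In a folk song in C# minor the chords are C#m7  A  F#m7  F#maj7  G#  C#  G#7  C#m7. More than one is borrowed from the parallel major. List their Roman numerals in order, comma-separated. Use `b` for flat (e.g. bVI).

C# minor has the diatonic set C#m, D#dim, E, F#m, G#, A, B (with V from harmonic minor). C#m7, A, F#m7, G# and G#7 all belong to that set. F#maj7 (F#–A#–C#–E#) doesn't fit — on degree 4 C# minor would have F#m (iv). F#maj7 is the degree-4 chord of C# major, so it is the borrowed IVmaj7. But C# (C#–E#–G#) is foreign: the diatonic i on degree 1 is C#m, whereas C# comes from C# major. It is labeled I.

IVmaj7, I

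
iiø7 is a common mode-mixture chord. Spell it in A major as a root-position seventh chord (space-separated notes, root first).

B D F A

iiø7 is built on scale degree 2, which is B in both A major and its parallel. Building the half-diminished-seventh chord from the parallel minor on B: B–D–F–A.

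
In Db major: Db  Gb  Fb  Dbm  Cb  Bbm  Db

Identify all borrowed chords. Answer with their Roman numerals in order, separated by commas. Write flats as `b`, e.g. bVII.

bIII, i, bVII

Db major has the diatonic set Db, Ebm, Fm, Gb, Ab, Bbm, Cdim. Db, Gb and Bbm all belong to that set. But Fb (Fb–Ab–Cb) is foreign: the diatonic iii on degree 3 is Fm, whereas Fb comes from Db minor. It is labeled bIII. Dbm (Db–Fb–Ab) is not: scale degree 1 in Db major carries Db (I). In Db minor the chord on that degree is Dbm, so here it functions as i, borrowed from the parallel minor. Cb (Cb–Eb–Gb) is not: scale degree 7 in Db major carries Cdim (vii°). In Db minor the chord on that degree is Cb, so here it functions as bVII, borrowed from the parallel minor.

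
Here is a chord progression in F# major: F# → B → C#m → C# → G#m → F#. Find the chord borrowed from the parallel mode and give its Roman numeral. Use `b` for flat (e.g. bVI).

v

In F# major the diatonic chords are F#, G#m, A#m, B, C#, D#m, E#dim. F#, B, C# and G#m all belong to that set. C#m (C#–E–G#) doesn't fit — on degree 5 F# major would have C# (V). C#m is the degree-5 chord of F# minor, so it is the borrowed v.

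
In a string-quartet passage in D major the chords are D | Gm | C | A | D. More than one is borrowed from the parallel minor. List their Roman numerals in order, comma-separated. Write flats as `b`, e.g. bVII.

iv, bVII

In D major the diatonic chords are D, Em, F#m, G, A, Bm, C#dim. D and A both belong to that set. Gm (G–Bb–D) is not: scale degree 4 in D major carries G (IV). In D minor the chord on that degree is Gm, so here it functions as iv, borrowed from the parallel minor. C (C–E–G) doesn't fit — on degree 7 D major would have C#dim (vii°). C is the degree-7 chord of D minor, so it is the borrowed bVII.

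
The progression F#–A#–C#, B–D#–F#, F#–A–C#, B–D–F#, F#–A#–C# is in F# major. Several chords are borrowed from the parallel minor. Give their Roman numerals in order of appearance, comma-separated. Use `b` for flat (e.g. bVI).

i, iv

In F# major the diatonic chords are F#, G#m, A#m, B, C#, D#m, E#dim. F#–A#–C# = F# and B–D#–F# = B are both diatonic. F#–A–C# doesn't fit — on degree 1 F# major would have F# (I). F#m is the degree-1 chord of F# minor, so it is the borrowed i. But B–D–F# is foreign: the diatonic IV on degree 4 is B, whereas Bm comes from F# minor. It is labeled iv.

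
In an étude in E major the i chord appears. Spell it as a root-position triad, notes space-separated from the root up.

E G B

i is built on scale degree 1, which is E in both E major and its parallel. Building the minor chord from the parallel minor on E: E–G–B.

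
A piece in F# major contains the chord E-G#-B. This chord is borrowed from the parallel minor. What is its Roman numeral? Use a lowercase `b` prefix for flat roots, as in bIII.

In F# major scale degree 7 is E#; E is its lowered form, from F# minor. Diatonically F# major has E#dim (vii°) on that degree; E–G#–B is instead the major chord native to F# minor, so it takes the label bVII.

bVII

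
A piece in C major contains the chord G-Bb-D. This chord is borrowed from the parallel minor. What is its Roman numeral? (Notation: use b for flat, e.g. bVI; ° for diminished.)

v

G is scale degree 5 in C major. G–Bb–D is a minor chord — the form found in C minor, not the diatonic V (G). Borrowed into C major it is written v.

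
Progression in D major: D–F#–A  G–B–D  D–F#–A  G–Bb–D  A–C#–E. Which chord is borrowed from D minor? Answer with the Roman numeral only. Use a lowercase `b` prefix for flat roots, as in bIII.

D major has the diatonic set D, Em, F#m, G, A, Bm, C#dim. Of the given chords, D–F#–A = D, G–B–D = G and A–C#–E = A are diatonic. G–Bb–D is not: scale degree 4 in D major carries G (IV). In D minor the chord on that degree is Gm, so here it functions as iv, borrowed from the parallel minor.

iv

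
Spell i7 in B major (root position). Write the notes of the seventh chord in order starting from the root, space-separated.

B D F# A

i7 is built on scale degree 1, which is B in both B major and its parallel. In B minor the chord on B is B–D–F#–A.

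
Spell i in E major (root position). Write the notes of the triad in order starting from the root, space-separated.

The root, E, is scale degree 1 — the same note in E major and E minor; only the chord quality changes. Building the minor chord from the parallel minor on E: E–G–B.

E G B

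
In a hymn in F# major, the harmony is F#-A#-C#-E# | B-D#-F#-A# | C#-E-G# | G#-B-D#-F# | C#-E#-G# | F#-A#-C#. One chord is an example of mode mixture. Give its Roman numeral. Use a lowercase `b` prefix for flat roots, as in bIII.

In F# major the diatonic chords are F#, G#m, A#m, B, C#, D#m, E#dim. F#–A#–C#–E# = F#maj7, B–D#–F#–A# = Bmaj7, G#–B–D#–F# = G#m7, C#–E#–G# = C# and F#–A#–C# = F# are all diatonic. But C#–E–G# is foreign: the diatonic V on degree 5 is C#, whereas C#m comes from F# minor. It is labeled v.

v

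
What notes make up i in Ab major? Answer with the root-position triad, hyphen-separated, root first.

i is built on scale degree 1, which is Ab in both Ab major and its parallel. Stacking thirds in Ab minor on Ab gives Ab–Cb–Eb.

Ab-Cb-Eb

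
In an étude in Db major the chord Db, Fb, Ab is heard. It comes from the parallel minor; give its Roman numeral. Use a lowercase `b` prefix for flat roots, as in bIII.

i

The root Db is the diatonic 1st degree of Db major; the borrowing shows in the chord quality. Db–Fb–Ab is a minor chord — the form found in Db minor, not the diatonic I (Db). Borrowed into Db major it is written i.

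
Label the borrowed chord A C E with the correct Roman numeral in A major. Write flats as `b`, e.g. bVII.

The root A is the diatonic 1st degree of A major; the borrowing shows in the chord quality. The diatonic chord on degree 1 would be A (I), but A–C–E is the minor chord from A minor. As a borrowed chord it is labeled i.

i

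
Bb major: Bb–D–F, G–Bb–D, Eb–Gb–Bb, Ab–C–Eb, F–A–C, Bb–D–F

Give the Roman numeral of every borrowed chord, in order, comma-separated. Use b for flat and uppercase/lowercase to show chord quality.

In Bb major the diatonic chords are Bb, Cm, Dm, Eb, F, Gm, Adim. Bb–D–F = Bb, G–Bb–D = Gm and F–A–C = F all belong to that set. Eb–Gb–Bb doesn't fit — on degree 4 Bb major would have Eb (IV). Ebm is the degree-4 chord of Bb minor, so it is the borrowed iv. But Ab–C–Eb is foreign: the diatonic vii° on degree 7 is Adim, whereas Ab comes from Bb minor. It is labeled bVII.

iv, bVII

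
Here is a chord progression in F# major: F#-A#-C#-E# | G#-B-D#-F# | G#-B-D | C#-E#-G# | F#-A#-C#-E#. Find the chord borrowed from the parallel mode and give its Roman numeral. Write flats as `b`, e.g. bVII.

In F# major the diatonic chords are F#, G#m, A#m, B, C#, D#m, E#dim. F#–A#–C#–E# = F#maj7, G#–B–D#–F# = G#m7 and C#–E#–G# = C# are all diatonic. G#–B–D doesn't fit — on degree 2 F# major would have G#m (ii). G#dim is the degree-2 chord of F# minor, so it is the borrowed ii°.

ii°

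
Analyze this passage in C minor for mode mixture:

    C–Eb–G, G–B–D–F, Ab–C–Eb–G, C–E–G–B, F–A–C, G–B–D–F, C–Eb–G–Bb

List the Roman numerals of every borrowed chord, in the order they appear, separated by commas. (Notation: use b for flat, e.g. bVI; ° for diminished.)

In C minor (with V from harmonic minor) the diatonic chords are Cm, Ddim, Eb, Fm, G, Ab, Bb. C–Eb–G = Cm, G–B–D–F = G7, Ab–C–Eb–G = Abmaj7 and C–Eb–G–Bb = Cm7 are all diatonic. C–E–G–B doesn't fit — on degree 1 C minor would have Cm (i). Cmaj7 is the degree-1 chord of C major, so it is the borrowed Imaj7. F–A–C doesn't fit — on degree 4 C minor would have Fm (iv). F is the degree-4 chord of C major, so it is the borrowed IV.

Imaj7, IV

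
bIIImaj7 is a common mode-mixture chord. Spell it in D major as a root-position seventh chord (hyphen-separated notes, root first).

F-A-C-E

bIIImaj7 is built on the lowered scale degree 3. In D major degree 3 is F#; lowered it becomes F. Stacking thirds in D minor on F gives F–A–C–E.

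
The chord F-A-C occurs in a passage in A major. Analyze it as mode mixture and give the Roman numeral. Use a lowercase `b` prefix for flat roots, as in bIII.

bVI

F is the lowered form of scale degree 6 in A major (the diatonic degree 6 is F#). The diatonic chord on degree 6 would be F#m (vi), but F–A–C is the major chord from A minor. As a borrowed chord it is labeled bVI.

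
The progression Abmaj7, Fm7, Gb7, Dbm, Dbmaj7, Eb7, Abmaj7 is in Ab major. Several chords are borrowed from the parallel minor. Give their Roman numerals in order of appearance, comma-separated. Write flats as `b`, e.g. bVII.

bVII7, iv

The diatonic triads in Ab major are Ab, Bbm, Cm, Db, Eb, Fm, Gdim. Abmaj7, Fm7, Dbmaj7 and Eb7 all belong to that set. But Gb7 (Gb–Bb–Db–Fb) is foreign: the diatonic vii° on degree 7 is Gdim, whereas Gb7 comes from Ab minor. It is labeled bVII7. But Dbm (Db–Fb–Ab) is foreign: the diatonic IV on degree 4 is Db, whereas Dbm comes from Ab minor. It is labeled iv.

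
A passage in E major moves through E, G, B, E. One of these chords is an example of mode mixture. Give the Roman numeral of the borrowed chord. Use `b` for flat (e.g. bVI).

The diatonic triads in E major are E, F#m, G#m, A, B, C#m, D#dim. E and B are both diatonic. G (G–B–D) is not: scale degree 3 in E major carries G#m (iii). In E minor the chord on that degree is G, so here it functions as bIII, borrowed from the parallel minor.

bIII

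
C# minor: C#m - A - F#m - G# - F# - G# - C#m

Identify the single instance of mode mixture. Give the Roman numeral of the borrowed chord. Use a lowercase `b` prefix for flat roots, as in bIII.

In C# minor (with V from harmonic minor) the diatonic chords are C#m, D#dim, E, F#m, G#, A, B. C#m, A, F#m and G# all belong to that set. But F# (F#–A#–C#) is foreign: the diatonic iv on degree 4 is F#m, whereas F# comes from C# major. It is labeled IV.

IV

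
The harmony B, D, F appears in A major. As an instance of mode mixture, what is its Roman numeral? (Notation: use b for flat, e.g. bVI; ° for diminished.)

ii°

B is scale degree 2 in A major. The diatonic chord on degree 2 would be Bm (ii), but B–D–F is the diminished chord from A minor. As a borrowed chord it is labeled ii°.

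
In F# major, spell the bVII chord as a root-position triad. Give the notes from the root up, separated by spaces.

The root of bVII is the lowered 7th degree: E# becomes E. In F# minor the chord on E is E–G#–B.

E G# B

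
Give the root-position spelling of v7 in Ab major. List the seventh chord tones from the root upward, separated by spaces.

Eb Gb Bb Db

The root, Eb, is scale degree 5 — the same note in Ab major and Ab minor; only the chord quality changes. Building the minor-seventh chord from the parallel minor on Eb: Eb–Gb–Bb–Db.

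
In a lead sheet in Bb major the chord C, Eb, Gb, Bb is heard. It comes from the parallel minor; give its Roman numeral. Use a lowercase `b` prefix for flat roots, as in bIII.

C is scale degree 2 in Bb major. The diatonic chord on degree 2 would be Cm (ii), but C–Eb–Gb–Bb is the half-diminished-seventh chord from Bb minor. As a borrowed chord it is labeled iiø7.

iiø7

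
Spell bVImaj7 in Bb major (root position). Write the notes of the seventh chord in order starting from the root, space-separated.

The root of bVImaj7 is the lowered 6th degree: G becomes Gb. Building the major-seventh chord from the parallel minor on Gb: Gb–Bb–Db–F.

Gb Bb Db F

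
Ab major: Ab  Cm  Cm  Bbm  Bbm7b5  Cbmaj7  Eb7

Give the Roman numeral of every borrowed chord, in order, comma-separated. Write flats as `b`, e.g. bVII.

iiø7, bIIImaj7

Ab major has the diatonic set Ab, Bbm, Cm, Db, Eb, Fm, Gdim. Of the given chords, Ab, Cm, Bbm and Eb7 are diatonic. Bbm7b5 (Bb–Db–Fb–Ab) is not: scale degree 2 in Ab major carries Bbm (ii). In Ab minor the chord on that degree is Bbm7b5, so here it functions as iiø7, borrowed from the parallel minor. But Cbmaj7 (Cb–Eb–Gb–Bb) is foreign: the diatonic iii on degree 3 is Cm, whereas Cbmaj7 comes from Ab minor. It is labeled bIIImaj7.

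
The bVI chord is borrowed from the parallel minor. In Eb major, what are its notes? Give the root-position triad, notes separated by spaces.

Cb Eb Gb

Scale degree 6 in Eb major is C. bVI uses the lowered form, Cb, taken from Eb minor. Building the major chord from the parallel minor on Cb: Cb–Eb–Gb.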